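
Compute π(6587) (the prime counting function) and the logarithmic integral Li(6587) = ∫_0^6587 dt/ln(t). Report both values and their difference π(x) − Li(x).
π(6587) = 852;  Li(6587) ≈ 867.52;  π(x) − Li(x) ≈ -15.52.

Direct count of primes ≤ 6587 gives π(6587) = 852. Numerical evaluation of the logarithmic integral gives Li(6587) ≈ 867.52. The difference π(x) − Li(x) ≈ -15.52 is typically negative for small/moderate x (Li(x) overestimates), though Littlewood's theorem shows this sign changes infinitely often.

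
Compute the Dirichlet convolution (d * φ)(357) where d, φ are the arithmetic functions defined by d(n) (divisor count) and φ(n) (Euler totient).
(d * φ)(357) = 576

Divisors of 357: [1, 3, 7, 17, 21, 51, 119, 357]. For each d | 357:
  d = 1: d(1) · φ(357/1) = 1 · 192 = 192
  d = 3: d(3) · φ(357/3) = 2 · 96 = 192
  d = 7: d(7) · φ(357/7) = 2 · 32 = 64
  d = 17: d(17) · φ(357/17) = 2 · 12 = 24
  d = 21: d(21) · φ(357/21) = 4 · 16 = 64
  d = 51: d(51) · φ(357/51) = 4 · 6 = 24
  d = 119: d(119) · φ(357/119) = 4 · 2 = 8
  d = 357: d(357) · φ(357/357) = 8 · 1 = 8
Summing: (d * φ)(357) = 192 + 192 + 64 + 24 + 64 + 24 + 8 + 8 = 576.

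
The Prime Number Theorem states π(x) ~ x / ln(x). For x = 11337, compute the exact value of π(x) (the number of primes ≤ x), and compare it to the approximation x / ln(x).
π(11337) = 1370;  x/ln(x) ≈ 1214.35;  relative error ≈ 11.36%.

Directly count primes up to 11337: π(11337) = 1370. The PNT approximation gives 11337/ln(11337) ≈ 11337/9.33583 ≈ 1214.35. Relative error (π(x) − x/ln(x)) / π(x) ≈ 11.36%; the approximation is known to undercount slightly (Li(x) is a better estimate).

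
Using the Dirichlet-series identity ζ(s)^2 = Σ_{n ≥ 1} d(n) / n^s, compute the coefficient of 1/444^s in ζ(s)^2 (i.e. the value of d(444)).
d(444) = 12

ζ(s)^2 = (Σ 1/m^s)(Σ 1/k^s). The coefficient of 1/n^s in the product is the number of ordered pairs (m, k) with mk = n, which equals d(n). For n = 444, divisors are [1, 2, 3, 4, 6, 12, 37, 74, 111, 148, 222, 444], so d(444) = 12.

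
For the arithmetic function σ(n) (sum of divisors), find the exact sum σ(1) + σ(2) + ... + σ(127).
Σ_{n ≤ 127} σ(n) = 13280

Compute σ(n) for each 1 ≤ n ≤ 127: σ(1) = 1, σ(2) = 3, σ(3) = 4, σ(4) = 7, σ(5) = 6, σ(6) = 12, σ(7) = 8, σ(8) = 15, σ(9) = 13, σ(10) = 18, σ(11) = 12, σ(12) = 28, σ(13) = 14, σ(14) = 24, σ(15) = 24, σ(16) = 31, σ(17) = 18, σ(18) = 39, σ(19) = 20, σ(20) = 42, σ(21) = 32, σ(22) = 36, σ(23) = 24, σ(24) = 60, σ(25) = 31, σ(26) = 42, σ(27) = 40, σ(28) = 56, σ(29) = 30, σ(30) = 72, σ(31) = 32, σ(32) = 63, σ(33) = 48, σ(34) = 54, σ(35) = 48, σ(36) = 91, σ(37) = 38, σ(38) = 60, σ(39) = 56, σ(40) = 90, σ(41) = 42, σ(42) = 96, σ(43) = 44, σ(44) = 84, σ(45) = 78, σ(46) = 72, σ(47) = 48, σ(48) = 124, σ(49) = 57, σ(50) = 93, σ(51) = 72, σ(52) = 98, σ(53) = 54, σ(54) = 120, σ(55) = 72, σ(56) = 120, σ(57) = 80, σ(58) = 90, σ(59) = 60, σ(60) = 168, σ(61) = 62, σ(62) = 96, σ(63) = 104, σ(64) = 127, σ(65) = 84, σ(66) = 144, σ(67) = 68, σ(68) = 126, σ(69) = 96, σ(70) = 144, σ(71) = 72, σ(72) = 195, σ(73) = 74, σ(74) = 114, σ(75) = 124, σ(76) = 140, σ(77) = 96, σ(78) = 168, σ(79) = 80, σ(80) = 186, σ(81) = 121, σ(82) = 126, σ(83) = 84, σ(84) = 224, σ(85) = 108, σ(86) = 132, σ(87) = 120, σ(88) = 180, σ(89) = 90, σ(90) = 234, σ(91) = 112, σ(92) = 168, σ(93) = 128, σ(94) = 144, σ(95) = 120, σ(96) = 252, σ(97) = 98, σ(98) = 171, σ(99) = 156, σ(100) = 217, σ(101) = 102, σ(102) = 216, σ(103) = 104, σ(104) = 210, σ(105) = 192, σ(106) = 162, σ(107) = 108, σ(108) = 280, σ(109) = 110, σ(110) = 216, σ(111) = 152, σ(112) = 248, σ(113) = 114, σ(114) = 240, σ(115) = 144, σ(116) = 210, σ(117) = 182, σ(118) = 180, σ(119) = 144, σ(120) = 360, σ(121) = 133, σ(122) = 186, σ(123) = 168, σ(124) = 224, σ(125) = 156, σ(126) = 312, σ(127) = 128. Summing all 127 values: 13280. (Average order: Σ_{n ≤ x} σ(n) ~ (π²/12) x². For x = 127, (π²/12)·127² ≈ 13265.57.)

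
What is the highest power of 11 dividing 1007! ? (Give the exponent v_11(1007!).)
v_11(1007!) = 99

Legendre's formula: v_p(n!) = Σ_{k ≥ 1} ⌊n / p^k⌋. For p = 11, n = 1007, the terms are:
  ⌊1007/11^1⌋ = ⌊1007/11⌋ = 91
  ⌊1007/11^2⌋ = ⌊1007/121⌋ = 8
(the next term ⌊1007/11^3⌋ = 0, terminating the sum). Summing: v_11(1007!) = 91 + 8 = 99.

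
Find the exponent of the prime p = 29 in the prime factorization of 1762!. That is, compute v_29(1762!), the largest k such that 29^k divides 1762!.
v_29(1762!) = 62

Legendre's formula: v_p(n!) = Σ_{k ≥ 1} ⌊n / p^k⌋. For p = 29, n = 1762, the terms are:
  ⌊1762/29^1⌋ = ⌊1762/29⌋ = 60
  ⌊1762/29^2⌋ = ⌊1762/841⌋ = 2
(the next term ⌊1762/29^3⌋ = 0, terminating the sum). Summing: v_29(1762!) = 60 + 2 = 62.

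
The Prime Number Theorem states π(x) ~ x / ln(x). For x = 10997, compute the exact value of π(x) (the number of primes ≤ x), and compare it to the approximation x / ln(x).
π(10997) = 1335;  x/ln(x) ≈ 1181.79;  relative error ≈ 11.48%.

Directly count primes up to 10997: π(10997) = 1335. The PNT approximation gives 10997/ln(10997) ≈ 10997/9.30538 ≈ 1181.79. Relative error (π(x) − x/ln(x)) / π(x) ≈ 11.48%; the approximation is known to undercount slightly (Li(x) is a better estimate).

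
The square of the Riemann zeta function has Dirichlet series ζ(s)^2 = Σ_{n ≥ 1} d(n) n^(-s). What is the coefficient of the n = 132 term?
d(132) = 12

ζ(s)^2 = (Σ 1/m^s)(Σ 1/k^s). The coefficient of 1/n^s in the product is the number of ordered pairs (m, k) with mk = n, which equals d(n). For n = 132, divisors are [1, 2, 3, 4, 6, 11, 12, 22, 33, 44, 66, 132], so d(132) = 12.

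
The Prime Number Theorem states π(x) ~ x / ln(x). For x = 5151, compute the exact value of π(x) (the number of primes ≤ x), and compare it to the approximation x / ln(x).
π(5151) = 686;  x/ln(x) ≈ 602.67;  relative error ≈ 12.15%.

Directly count primes up to 5151: π(5151) = 686. The PNT approximation gives 5151/ln(5151) ≈ 5151/8.54695 ≈ 602.67. Relative error (π(x) − x/ln(x)) / π(x) ≈ 12.15%; the approximation is known to undercount slightly (Li(x) is a better estimate).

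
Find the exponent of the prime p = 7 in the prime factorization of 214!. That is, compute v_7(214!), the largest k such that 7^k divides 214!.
v_7(214!) = 34

Legendre's formula: v_p(n!) = Σ_{k ≥ 1} ⌊n / p^k⌋. For p = 7, n = 214, the terms are:
  ⌊214/7^1⌋ = ⌊214/7⌋ = 30
  ⌊214/7^2⌋ = ⌊214/49⌋ = 4
(the next term ⌊214/7^3⌋ = 0, terminating the sum). Summing: v_7(214!) = 30 + 4 = 34.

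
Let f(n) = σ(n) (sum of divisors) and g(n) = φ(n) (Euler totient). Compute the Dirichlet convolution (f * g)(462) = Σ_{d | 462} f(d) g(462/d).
(σ * φ)(462) = 7392

Divisors of 462: [1, 2, 3, 6, 7, 11, 14, 21, 22, 33, 42, 66, 77, 154, 231, 462]. For each d | 462:
  d = 1: σ(1) · φ(462/1) = 1 · 120 = 120
  d = 2: σ(2) · φ(462/2) = 3 · 120 = 360
  d = 3: σ(3) · φ(462/3) = 4 · 60 = 240
  d = 6: σ(6) · φ(462/6) = 12 · 60 = 720
  d = 7: σ(7) · φ(462/7) = 8 · 20 = 160
  d = 11: σ(11) · φ(462/11) = 12 · 12 = 144
  d = 14: σ(14) · φ(462/14) = 24 · 20 = 480
  d = 21: σ(21) · φ(462/21) = 32 · 10 = 320
  d = 22: σ(22) · φ(462/22) = 36 · 12 = 432
  d = 33: σ(33) · φ(462/33) = 48 · 6 = 288
  d = 42: σ(42) · φ(462/42) = 96 · 10 = 960
  d = 66: σ(66) · φ(462/66) = 144 · 6 = 864
  d = 77: σ(77) · φ(462/77) = 96 · 2 = 192
  d = 154: σ(154) · φ(462/154) = 288 · 2 = 576
  d = 231: σ(231) · φ(462/231) = 384 · 1 = 384
  d = 462: σ(462) · φ(462/462) = 1152 · 1 = 1152
Summing: (σ * φ)(462) = 120 + 360 + 240 + 720 + 160 + 144 + 480 + 320 + 432 + 288 + 960 + 864 + 192 + 576 + 384 + 1152 = 7392.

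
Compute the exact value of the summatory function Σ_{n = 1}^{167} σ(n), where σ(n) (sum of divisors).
Σ_{n ≤ 167} σ(n) = 22875

Compute σ(n) for each 1 ≤ n ≤ 167: σ(1) = 1, σ(2) = 3, σ(3) = 4, σ(4) = 7, σ(5) = 6, σ(6) = 12, σ(7) = 8, σ(8) = 15, σ(9) = 13, σ(10) = 18, σ(11) = 12, σ(12) = 28, σ(13) = 14, σ(14) = 24, σ(15) = 24, σ(16) = 31, σ(17) = 18, σ(18) = 39, σ(19) = 20, σ(20) = 42, σ(21) = 32, σ(22) = 36, σ(23) = 24, σ(24) = 60, σ(25) = 31, σ(26) = 42, σ(27) = 40, σ(28) = 56, σ(29) = 30, σ(30) = 72, σ(31) = 32, σ(32) = 63, σ(33) = 48, σ(34) = 54, σ(35) = 48, σ(36) = 91, σ(37) = 38, σ(38) = 60, σ(39) = 56, σ(40) = 90, σ(41) = 42, σ(42) = 96, σ(43) = 44, σ(44) = 84, σ(45) = 78, σ(46) = 72, σ(47) = 48, σ(48) = 124, σ(49) = 57, σ(50) = 93, σ(51) = 72, σ(52) = 98, σ(53) = 54, σ(54) = 120, σ(55) = 72, σ(56) = 120, σ(57) = 80, σ(58) = 90, σ(59) = 60, σ(60) = 168, σ(61) = 62, σ(62) = 96, σ(63) = 104, σ(64) = 127, σ(65) = 84, σ(66) = 144, σ(67) = 68, σ(68) = 126, σ(69) = 96, σ(70) = 144, σ(71) = 72, σ(72) = 195, σ(73) = 74, σ(74) = 114, σ(75) = 124, σ(76) = 140, σ(77) = 96, σ(78) = 168, σ(79) = 80, σ(80) = 186, σ(81) = 121, σ(82) = 126, σ(83) = 84, σ(84) = 224, σ(85) = 108, σ(86) = 132, σ(87) = 120, σ(88) = 180, σ(89) = 90, σ(90) = 234, σ(91) = 112, σ(92) = 168, σ(93) = 128, σ(94) = 144, σ(95) = 120, σ(96) = 252, σ(97) = 98, σ(98) = 171, σ(99) = 156, σ(100) = 217, σ(101) = 102, σ(102) = 216, σ(103) = 104, σ(104) = 210, σ(105) = 192, σ(106) = 162, σ(107) = 108, σ(108) = 280, σ(109) = 110, σ(110) = 216, σ(111) = 152, σ(112) = 248, σ(113) = 114, σ(114) = 240, σ(115) = 144, σ(116) = 210, σ(117) = 182, σ(118) = 180, σ(119) = 144, σ(120) = 360, σ(121) = 133, σ(122) = 186, σ(123) = 168, σ(124) = 224, σ(125) = 156, σ(126) = 312, σ(127) = 128, σ(128) = 255, σ(129) = 176, σ(130) = 252, σ(131) = 132, σ(132) = 336, σ(133) = 160, σ(134) = 204, σ(135) = 240, σ(136) = 270, σ(137) = 138, σ(138) = 288, σ(139) = 140, σ(140) = 336, σ(141) = 192, σ(142) = 216, σ(143) = 168, σ(144) = 403, σ(145) = 180, σ(146) = 222, σ(147) = 228, σ(148) = 266, σ(149) = 150, σ(150) = 372, σ(151) = 152, σ(152) = 300, σ(153) = 234, σ(154) = 288, σ(155) = 192, σ(156) = 392, σ(157) = 158, σ(158) = 240, σ(159) = 216, σ(160) = 378, σ(161) = 192, σ(162) = 363, σ(163) = 164, σ(164) = 294, σ(165) = 288, σ(166) = 252, σ(167) = 168. Summing all 167 values: 22875. (Average order: Σ_{n ≤ x} σ(n) ~ (π²/12) x². For x = 167, (π²/12)·167² ≈ 22937.78.)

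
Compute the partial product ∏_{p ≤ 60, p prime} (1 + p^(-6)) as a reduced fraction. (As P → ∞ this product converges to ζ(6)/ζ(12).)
∏ = 15208164362828403658148964619279112555962623197017564159533315284245673252712693579875969187856000000/14952583309331613601270624305866697838298339465266429234833578634476621111163572328947624655858571977

The primes p ≤ 60 are [2, 3, 5, 7, 11, 13, 17, 19, 23, 29, 31, 37, 41, 43, 47, 53, 59]. For each, (1 + 1/p^6) = (p^6 + 1)/p^6. Multiplying these fractions over p ∈ [2, 3, 5, 7, 11, 13, 17, 19, 23, 29, 31, 37, 41, 43, 47, 53, 59] gives 15208164362828403658148964619279112555962623197017564159533315284245673252712693579875969187856000000/14952583309331613601270624305866697838298339465266429234833578634476621111163572328947624655858571977. (In the limit P → ∞ this tends to ζ(6)/ζ(12).)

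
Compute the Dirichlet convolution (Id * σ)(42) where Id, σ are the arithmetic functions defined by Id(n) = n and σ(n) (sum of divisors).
(Id * σ)(42) = 525

Divisors of 42: [1, 2, 3, 6, 7, 14, 21, 42]. For each d | 42:
  d = 1: Id(1) · σ(42/1) = 1 · 96 = 96
  d = 2: Id(2) · σ(42/2) = 2 · 32 = 64
  d = 3: Id(3) · σ(42/3) = 3 · 24 = 72
  d = 6: Id(6) · σ(42/6) = 6 · 8 = 48
  d = 7: Id(7) · σ(42/7) = 7 · 12 = 84
  d = 14: Id(14) · σ(42/14) = 14 · 4 = 56
  d = 21: Id(21) · σ(42/21) = 21 · 3 = 63
  d = 42: Id(42) · σ(42/42) = 42 · 1 = 42
Summing: (Id * σ)(42) = 96 + 64 + 72 + 48 + 84 + 56 + 63 + 42 = 525.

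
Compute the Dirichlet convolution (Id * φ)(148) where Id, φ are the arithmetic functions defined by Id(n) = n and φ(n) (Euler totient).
(Id * φ)(148) = 584

Divisors of 148: [1, 2, 4, 37, 74, 148]. For each d | 148:
  d = 1: Id(1) · φ(148/1) = 1 · 72 = 72
  d = 2: Id(2) · φ(148/2) = 2 · 36 = 72
  d = 4: Id(4) · φ(148/4) = 4 · 36 = 144
  d = 37: Id(37) · φ(148/37) = 37 · 2 = 74
  d = 74: Id(74) · φ(148/74) = 74 · 1 = 74
  d = 148: Id(148) · φ(148/148) = 148 · 1 = 148
Summing: (Id * φ)(148) = 72 + 72 + 144 + 74 + 74 + 148 = 584.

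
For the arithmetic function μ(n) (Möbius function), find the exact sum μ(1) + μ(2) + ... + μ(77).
Σ_{n ≤ 77} μ(n) = -2

Compute μ(n) for each 1 ≤ n ≤ 77: μ(1) = 1, μ(2) = -1, μ(3) = -1, μ(4) = 0, μ(5) = -1, μ(6) = 1, μ(7) = -1, μ(8) = 0, μ(9) = 0, μ(10) = 1, μ(11) = -1, μ(12) = 0, μ(13) = -1, μ(14) = 1, μ(15) = 1, μ(16) = 0, μ(17) = -1, μ(18) = 0, μ(19) = -1, μ(20) = 0, μ(21) = 1, μ(22) = 1, μ(23) = -1, μ(24) = 0, μ(25) = 0, μ(26) = 1, μ(27) = 0, μ(28) = 0, μ(29) = -1, μ(30) = -1, μ(31) = -1, μ(32) = 0, μ(33) = 1, μ(34) = 1, μ(35) = 1, μ(36) = 0, μ(37) = -1, μ(38) = 1, μ(39) = 1, μ(40) = 0, μ(41) = -1, μ(42) = -1, μ(43) = -1, μ(44) = 0, μ(45) = 0, μ(46) = 1, μ(47) = -1, μ(48) = 0, μ(49) = 0, μ(50) = 0, μ(51) = 1, μ(52) = 0, μ(53) = -1, μ(54) = 0, μ(55) = 1, μ(56) = 0, μ(57) = 1, μ(58) = 1, μ(59) = -1, μ(60) = 0, μ(61) = -1, μ(62) = 1, μ(63) = 0, μ(64) = 0, μ(65) = 1, μ(66) = -1, μ(67) = -1, μ(68) = 0, μ(69) = 1, μ(70) = -1, μ(71) = -1, μ(72) = 0, μ(73) = -1, μ(74) = 1, μ(75) = 0, μ(76) = 0, μ(77) = 1. Summing all 77 values: -2. (Mertens function M(x) = Σ_{n ≤ x} μ(n); on average M(x) should be small (PNT ⟺ M(x) = o(x)).)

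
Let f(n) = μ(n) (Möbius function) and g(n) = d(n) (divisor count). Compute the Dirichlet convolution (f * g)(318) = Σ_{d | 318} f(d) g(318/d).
(μ * d)(318) = 1

Divisors of 318: [1, 2, 3, 6, 53, 106, 159, 318]. For each d | 318:
  d = 1: μ(1) · d(318/1) = 1 · 8 = 8
  d = 2: μ(2) · d(318/2) = -1 · 4 = -4
  d = 3: μ(3) · d(318/3) = -1 · 4 = -4
  d = 6: μ(6) · d(318/6) = 1 · 2 = 2
  d = 53: μ(53) · d(318/53) = -1 · 4 = -4
  d = 106: μ(106) · d(318/106) = 1 · 2 = 2
  d = 159: μ(159) · d(318/159) = 1 · 2 = 2
  d = 318: μ(318) · d(318/318) = -1 · 1 = -1
Summing: (μ * d)(318) = 8 + -4 + -4 + 2 + -4 + 2 + 2 + -1 = 1.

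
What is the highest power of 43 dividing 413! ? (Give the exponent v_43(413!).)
v_43(413!) = 9

Legendre's formula: v_p(n!) = Σ_{k ≥ 1} ⌊n / p^k⌋. For p = 43, n = 413, the terms are:
  ⌊413/43^1⌋ = ⌊413/43⌋ = 9
(the next term ⌊413/43^2⌋ = 0, terminating the sum). Summing: v_43(413!) = 9 = 9.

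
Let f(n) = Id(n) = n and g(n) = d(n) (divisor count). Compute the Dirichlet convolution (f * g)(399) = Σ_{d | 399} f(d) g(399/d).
(Id * d)(399) = 945

Divisors of 399: [1, 3, 7, 19, 21, 57, 133, 399]. For each d | 399:
  d = 1: Id(1) · d(399/1) = 1 · 8 = 8
  d = 3: Id(3) · d(399/3) = 3 · 4 = 12
  d = 7: Id(7) · d(399/7) = 7 · 4 = 28
  d = 19: Id(19) · d(399/19) = 19 · 4 = 76
  d = 21: Id(21) · d(399/21) = 21 · 2 = 42
  d = 57: Id(57) · d(399/57) = 57 · 2 = 114
  d = 133: Id(133) · d(399/133) = 133 · 2 = 266
  d = 399: Id(399) · d(399/399) = 399 · 1 = 399
Summing: (Id * d)(399) = 8 + 12 + 28 + 76 + 42 + 114 + 266 + 399 = 945.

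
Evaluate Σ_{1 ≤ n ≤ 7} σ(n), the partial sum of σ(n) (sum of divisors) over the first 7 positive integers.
Σ_{n ≤ 7} σ(n) = 41

Compute σ(n) for each 1 ≤ n ≤ 7: σ(1) = 1, σ(2) = 3, σ(3) = 4, σ(4) = 7, σ(5) = 6, σ(6) = 12, σ(7) = 8. Summing all 7 values: 41. (Average order: Σ_{n ≤ x} σ(n) ~ (π²/12) x². For x = 7, (π²/12)·7² ≈ 40.30.)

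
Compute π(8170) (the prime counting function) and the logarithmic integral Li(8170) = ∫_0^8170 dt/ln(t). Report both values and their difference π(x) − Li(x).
π(8170) = 1025;  Li(8170) ≈ 1045.31;  π(x) − Li(x) ≈ -20.31.

Direct count of primes ≤ 8170 gives π(8170) = 1025. Numerical evaluation of the logarithmic integral gives Li(8170) ≈ 1045.31. The difference π(x) − Li(x) ≈ -20.31 is typically negative for small/moderate x (Li(x) overestimates), though Littlewood's theorem shows this sign changes infinitely often.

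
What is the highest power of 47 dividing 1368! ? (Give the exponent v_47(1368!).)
v_47(1368!) = 29

Legendre's formula: v_p(n!) = Σ_{k ≥ 1} ⌊n / p^k⌋. For p = 47, n = 1368, the terms are:
  ⌊1368/47^1⌋ = ⌊1368/47⌋ = 29
(the next term ⌊1368/47^2⌋ = 0, terminating the sum). Summing: v_47(1368!) = 29 = 29.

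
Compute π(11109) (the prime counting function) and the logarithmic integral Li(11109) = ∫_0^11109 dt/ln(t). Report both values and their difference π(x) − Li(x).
π(11109) = 1345;  Li(11109) ≈ 1365.85;  π(x) − Li(x) ≈ -20.85.

Direct count of primes ≤ 11109 gives π(11109) = 1345. Numerical evaluation of the logarithmic integral gives Li(11109) ≈ 1365.85. The difference π(x) − Li(x) ≈ -20.85 is typically negative for small/moderate x (Li(x) overestimates), though Littlewood's theorem shows this sign changes infinitely often.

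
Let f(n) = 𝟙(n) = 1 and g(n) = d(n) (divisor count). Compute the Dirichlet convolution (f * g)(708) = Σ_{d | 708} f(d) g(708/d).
(𝟙 * d)(708) = 54

Divisors of 708: [1, 2, 3, 4, 6, 12, 59, 118, 177, 236, 354, 708]. For each d | 708:
  d = 1: 𝟙(1) · d(708/1) = 1 · 12 = 12
  d = 2: 𝟙(2) · d(708/2) = 1 · 8 = 8
  d = 3: 𝟙(3) · d(708/3) = 1 · 6 = 6
  d = 4: 𝟙(4) · d(708/4) = 1 · 4 = 4
  d = 6: 𝟙(6) · d(708/6) = 1 · 4 = 4
  d = 12: 𝟙(12) · d(708/12) = 1 · 2 = 2
  d = 59: 𝟙(59) · d(708/59) = 1 · 6 = 6
  d = 118: 𝟙(118) · d(708/118) = 1 · 4 = 4
  d = 177: 𝟙(177) · d(708/177) = 1 · 3 = 3
  d = 236: 𝟙(236) · d(708/236) = 1 · 2 = 2
  d = 354: 𝟙(354) · d(708/354) = 1 · 2 = 2
  d = 708: 𝟙(708) · d(708/708) = 1 · 1 = 1
Summing: (𝟙 * d)(708) = 12 + 8 + 6 + 4 + 4 + 2 + 6 + 4 + 3 + 2 + 2 + 1 = 54.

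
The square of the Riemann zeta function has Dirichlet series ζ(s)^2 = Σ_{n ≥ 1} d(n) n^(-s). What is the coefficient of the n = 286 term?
d(286) = 8

ζ(s)^2 = (Σ 1/m^s)(Σ 1/k^s). The coefficient of 1/n^s in the product is the number of ordered pairs (m, k) with mk = n, which equals d(n). For n = 286, divisors are [1, 2, 11, 13, 22, 26, 143, 286], so d(286) = 8.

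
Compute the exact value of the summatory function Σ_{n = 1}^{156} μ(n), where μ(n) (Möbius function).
Σ_{n ≤ 156} μ(n) = -1

Compute μ(n) for each 1 ≤ n ≤ 156: μ(1) = 1, μ(2) = -1, μ(3) = -1, μ(4) = 0, μ(5) = -1, μ(6) = 1, μ(7) = -1, μ(8) = 0, μ(9) = 0, μ(10) = 1, μ(11) = -1, μ(12) = 0, μ(13) = -1, μ(14) = 1, μ(15) = 1, μ(16) = 0, μ(17) = -1, μ(18) = 0, μ(19) = -1, μ(20) = 0, μ(21) = 1, μ(22) = 1, μ(23) = -1, μ(24) = 0, μ(25) = 0, μ(26) = 1, μ(27) = 0, μ(28) = 0, μ(29) = -1, μ(30) = -1, μ(31) = -1, μ(32) = 0, μ(33) = 1, μ(34) = 1, μ(35) = 1, μ(36) = 0, μ(37) = -1, μ(38) = 1, μ(39) = 1, μ(40) = 0, μ(41) = -1, μ(42) = -1, μ(43) = -1, μ(44) = 0, μ(45) = 0, μ(46) = 1, μ(47) = -1, μ(48) = 0, μ(49) = 0, μ(50) = 0, μ(51) = 1, μ(52) = 0, μ(53) = -1, μ(54) = 0, μ(55) = 1, μ(56) = 0, μ(57) = 1, μ(58) = 1, μ(59) = -1, μ(60) = 0, μ(61) = -1, μ(62) = 1, μ(63) = 0, μ(64) = 0, μ(65) = 1, μ(66) = -1, μ(67) = -1, μ(68) = 0, μ(69) = 1, μ(70) = -1, μ(71) = -1, μ(72) = 0, μ(73) = -1, μ(74) = 1, μ(75) = 0, μ(76) = 0, μ(77) = 1, μ(78) = -1, μ(79) = -1, μ(80) = 0, μ(81) = 0, μ(82) = 1, μ(83) = -1, μ(84) = 0, μ(85) = 1, μ(86) = 1, μ(87) = 1, μ(88) = 0, μ(89) = -1, μ(90) = 0, μ(91) = 1, μ(92) = 0, μ(93) = 1, μ(94) = 1, μ(95) = 1, μ(96) = 0, μ(97) = -1, μ(98) = 0, μ(99) = 0, μ(100) = 0, μ(101) = -1, μ(102) = -1, μ(103) = -1, μ(104) = 0, μ(105) = -1, μ(106) = 1, μ(107) = -1, μ(108) = 0, μ(109) = -1, μ(110) = -1, μ(111) = 1, μ(112) = 0, μ(113) = -1, μ(114) = -1, μ(115) = 1, μ(116) = 0, μ(117) = 0, μ(118) = 1, μ(119) = 1, μ(120) = 0, μ(121) = 0, μ(122) = 1, μ(123) = 1, μ(124) = 0, μ(125) = 0, μ(126) = 0, μ(127) = -1, μ(128) = 0, μ(129) = 1, μ(130) = -1, μ(131) = -1, μ(132) = 0, μ(133) = 1, μ(134) = 1, μ(135) = 0, μ(136) = 0, μ(137) = -1, μ(138) = -1, μ(139) = -1, μ(140) = 0, μ(141) = 1, μ(142) = 1, μ(143) = 1, μ(144) = 0, μ(145) = 1, μ(146) = 1, μ(147) = 0, μ(148) = 0, μ(149) = -1, μ(150) = 0, μ(151) = -1, μ(152) = 0, μ(153) = 0, μ(154) = -1, μ(155) = 1, μ(156) = 0. Summing all 156 values: -1. (Mertens function M(x) = Σ_{n ≤ x} μ(n); on average M(x) should be small (PNT ⟺ M(x) = o(x)).)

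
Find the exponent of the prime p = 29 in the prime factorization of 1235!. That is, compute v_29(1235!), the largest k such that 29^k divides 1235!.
v_29(1235!) = 43

Legendre's formula: v_p(n!) = Σ_{k ≥ 1} ⌊n / p^k⌋. For p = 29, n = 1235, the terms are:
  ⌊1235/29^1⌋ = ⌊1235/29⌋ = 42
  ⌊1235/29^2⌋ = ⌊1235/841⌋ = 1
(the next term ⌊1235/29^3⌋ = 0, terminating the sum). Summing: v_29(1235!) = 42 + 1 = 43.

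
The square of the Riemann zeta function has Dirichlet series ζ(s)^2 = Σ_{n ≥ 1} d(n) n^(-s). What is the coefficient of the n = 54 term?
d(54) = 8

ζ(s)^2 = (Σ 1/m^s)(Σ 1/k^s). The coefficient of 1/n^s in the product is the number of ordered pairs (m, k) with mk = n, which equals d(n). For n = 54, divisors are [1, 2, 3, 6, 9, 18, 27, 54], so d(54) = 8.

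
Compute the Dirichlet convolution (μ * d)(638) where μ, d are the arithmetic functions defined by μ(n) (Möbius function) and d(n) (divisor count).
(μ * d)(638) = 1

Divisors of 638: [1, 2, 11, 22, 29, 58, 319, 638]. For each d | 638:
  d = 1: μ(1) · d(638/1) = 1 · 8 = 8
  d = 2: μ(2) · d(638/2) = -1 · 4 = -4
  d = 11: μ(11) · d(638/11) = -1 · 4 = -4
  d = 22: μ(22) · d(638/22) = 1 · 2 = 2
  d = 29: μ(29) · d(638/29) = -1 · 4 = -4
  d = 58: μ(58) · d(638/58) = 1 · 2 = 2
  d = 319: μ(319) · d(638/319) = 1 · 2 = 2
  d = 638: μ(638) · d(638/638) = -1 · 1 = -1
Summing: (μ * d)(638) = 8 + -4 + -4 + 2 + -4 + 2 + 2 + -1 = 1.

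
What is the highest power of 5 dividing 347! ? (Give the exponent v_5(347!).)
v_5(347!) = 84

Legendre's formula: v_p(n!) = Σ_{k ≥ 1} ⌊n / p^k⌋. For p = 5, n = 347, the terms are:
  ⌊347/5^1⌋ = ⌊347/5⌋ = 69
  ⌊347/5^2⌋ = ⌊347/25⌋ = 13
  ⌊347/5^3⌋ = ⌊347/125⌋ = 2
(the next term ⌊347/5^4⌋ = 0, terminating the sum). Summing: v_5(347!) = 69 + 13 + 2 = 84.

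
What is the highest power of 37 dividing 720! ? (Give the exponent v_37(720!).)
v_37(720!) = 19

Legendre's formula: v_p(n!) = Σ_{k ≥ 1} ⌊n / p^k⌋. For p = 37, n = 720, the terms are:
  ⌊720/37^1⌋ = ⌊720/37⌋ = 19
(the next term ⌊720/37^2⌋ = 0, terminating the sum). Summing: v_37(720!) = 19 = 19.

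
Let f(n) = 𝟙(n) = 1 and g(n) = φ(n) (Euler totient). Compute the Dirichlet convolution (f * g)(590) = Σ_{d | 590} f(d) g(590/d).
(𝟙 * φ)(590) = 590

Divisors of 590: [1, 2, 5, 10, 59, 118, 295, 590]. For each d | 590:
  d = 1: 𝟙(1) · φ(590/1) = 1 · 232 = 232
  d = 2: 𝟙(2) · φ(590/2) = 1 · 232 = 232
  d = 5: 𝟙(5) · φ(590/5) = 1 · 58 = 58
  d = 10: 𝟙(10) · φ(590/10) = 1 · 58 = 58
  d = 59: 𝟙(59) · φ(590/59) = 1 · 4 = 4
  d = 118: 𝟙(118) · φ(590/118) = 1 · 4 = 4
  d = 295: 𝟙(295) · φ(590/295) = 1 · 1 = 1
  d = 590: 𝟙(590) · φ(590/590) = 1 · 1 = 1
Summing: (𝟙 * φ)(590) = 232 + 232 + 58 + 58 + 4 + 4 + 1 + 1 = 590.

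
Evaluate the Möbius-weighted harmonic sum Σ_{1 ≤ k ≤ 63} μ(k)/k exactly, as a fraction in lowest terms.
Σ μ(k)/k = 1874648830674470878723/117288381359406970983270

Values of μ(k) for 1 ≤ k ≤ 63: μ(1) = 1, μ(2) = -1, μ(3) = -1, μ(5) = -1, μ(6) = 1, μ(7) = -1, μ(10) = 1, μ(11) = -1, μ(13) = -1, μ(14) = 1, μ(15) = 1, μ(17) = -1, μ(19) = -1, μ(21) = 1, μ(22) = 1, μ(23) = -1, μ(26) = 1, μ(29) = -1, μ(30) = -1, μ(31) = -1, μ(33) = 1, μ(34) = 1, μ(35) = 1, μ(37) = -1, μ(38) = 1, μ(39) = 1, μ(41) = -1, μ(42) = -1, μ(43) = -1, μ(46) = 1, μ(47) = -1, μ(51) = 1, μ(53) = -1, μ(55) = 1, μ(57) = 1, μ(58) = 1, μ(59) = -1, μ(61) = -1, μ(62) = 1, with μ = 0 on non-squarefree integers. Summing μ(k)/k for k where μ(k) ≠ 0 gives 1874648830674470878723/117288381359406970983270 ≈ 0.0160. (PNT ⟺ this sum → 0 as n → ∞.)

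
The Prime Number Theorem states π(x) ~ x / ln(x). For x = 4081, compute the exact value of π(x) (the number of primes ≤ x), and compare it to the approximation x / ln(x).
π(4081) = 562;  x/ln(x) ≈ 490.85;  relative error ≈ 12.66%.

Directly count primes up to 4081: π(4081) = 562. The PNT approximation gives 4081/ln(4081) ≈ 4081/8.31410 ≈ 490.85. Relative error (π(x) − x/ln(x)) / π(x) ≈ 12.66%; the approximation is known to undercount slightly (Li(x) is a better estimate).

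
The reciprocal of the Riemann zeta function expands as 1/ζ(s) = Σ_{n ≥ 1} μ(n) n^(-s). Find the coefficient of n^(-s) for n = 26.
μ(26) = 1

Factor n = 26 = 2 · 13. μ(n) = 0 if any exponent ≥ 2 (not squarefree); otherwise μ(n) = (−1)^{ω(n)} where ω(n) is the number of distinct prime factors. Applying: μ(26) = 1.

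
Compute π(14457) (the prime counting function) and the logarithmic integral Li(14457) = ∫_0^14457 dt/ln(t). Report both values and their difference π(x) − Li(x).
π(14457) = 1695;  Li(14457) ≈ 1720.05;  π(x) − Li(x) ≈ -25.05.

Direct count of primes ≤ 14457 gives π(14457) = 1695. Numerical evaluation of the logarithmic integral gives Li(14457) ≈ 1720.05. The difference π(x) − Li(x) ≈ -25.05 is typically negative for small/moderate x (Li(x) overestimates), though Littlewood's theorem shows this sign changes infinitely often.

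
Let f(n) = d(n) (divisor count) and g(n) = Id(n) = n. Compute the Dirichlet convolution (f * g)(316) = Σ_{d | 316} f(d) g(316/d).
(d * Id)(316) = 891

Divisors of 316: [1, 2, 4, 79, 158, 316]. For each d | 316:
  d = 1: d(1) · Id(316/1) = 1 · 316 = 316
  d = 2: d(2) · Id(316/2) = 2 · 158 = 316
  d = 4: d(4) · Id(316/4) = 3 · 79 = 237
  d = 79: d(79) · Id(316/79) = 2 · 4 = 8
  d = 158: d(158) · Id(316/158) = 4 · 2 = 8
  d = 316: d(316) · Id(316/316) = 6 · 1 = 6
Summing: (d * Id)(316) = 316 + 316 + 237 + 8 + 8 + 6 = 891.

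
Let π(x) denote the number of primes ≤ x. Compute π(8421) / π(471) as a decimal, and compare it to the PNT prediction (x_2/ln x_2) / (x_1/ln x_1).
π(8421)/π(471) = 1052/91 ≈ 11.5604;  PNT prediction ≈ 12.1749.

π(471) = 91 and π(8421) = 1052, so π(8421)/π(471) ≈ 11.5604. The PNT-predicted ratio is (8421/ln(8421)) / (471/ln(471)) ≈ 12.1749. The two agree to within a few percent, as expected.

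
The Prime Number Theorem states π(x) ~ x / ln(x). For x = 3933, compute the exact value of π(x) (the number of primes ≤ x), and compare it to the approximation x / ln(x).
π(3933) = 546;  x/ln(x) ≈ 475.16;  relative error ≈ 12.97%.

Directly count primes up to 3933: π(3933) = 546. The PNT approximation gives 3933/ln(3933) ≈ 3933/8.27716 ≈ 475.16. Relative error (π(x) − x/ln(x)) / π(x) ≈ 12.97%; the approximation is known to undercount slightly (Li(x) is a better estimate).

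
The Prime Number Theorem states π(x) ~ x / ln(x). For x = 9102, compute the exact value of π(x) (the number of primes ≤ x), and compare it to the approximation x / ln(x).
π(9102) = 1128;  x/ln(x) ≈ 998.44;  relative error ≈ 11.49%.

Directly count primes up to 9102: π(9102) = 1128. The PNT approximation gives 9102/ln(9102) ≈ 9102/9.11625 ≈ 998.44. Relative error (π(x) − x/ln(x)) / π(x) ≈ 11.49%; the approximation is known to undercount slightly (Li(x) is a better estimate).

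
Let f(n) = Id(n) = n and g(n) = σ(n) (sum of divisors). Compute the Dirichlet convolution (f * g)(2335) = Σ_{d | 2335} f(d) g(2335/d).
(Id * σ)(2335) = 10285

Divisors of 2335: [1, 5, 467, 2335]. For each d | 2335:
  d = 1: Id(1) · σ(2335/1) = 1 · 2808 = 2808
  d = 5: Id(5) · σ(2335/5) = 5 · 468 = 2340
  d = 467: Id(467) · σ(2335/467) = 467 · 6 = 2802
  d = 2335: Id(2335) · σ(2335/2335) = 2335 · 1 = 2335
Summing: (Id * σ)(2335) = 2808 + 2340 + 2802 + 2335 = 10285.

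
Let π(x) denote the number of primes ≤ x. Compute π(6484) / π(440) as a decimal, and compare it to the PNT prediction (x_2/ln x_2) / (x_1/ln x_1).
π(6484)/π(440) = 841/85 ≈ 9.8941;  PNT prediction ≈ 10.2194.

π(440) = 85 and π(6484) = 841, so π(6484)/π(440) ≈ 9.8941. The PNT-predicted ratio is (6484/ln(6484)) / (440/ln(440)) ≈ 10.2194. The two agree to within a few percent, as expected.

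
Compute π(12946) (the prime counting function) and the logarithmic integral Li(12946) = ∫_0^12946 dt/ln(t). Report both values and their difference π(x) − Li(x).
π(12946) = 1541;  Li(12946) ≈ 1561.41;  π(x) − Li(x) ≈ -20.41.

Direct count of primes ≤ 12946 gives π(12946) = 1541. Numerical evaluation of the logarithmic integral gives Li(12946) ≈ 1561.41. The difference π(x) − Li(x) ≈ -20.41 is typically negative for small/moderate x (Li(x) overestimates), though Littlewood's theorem shows this sign changes infinitely often.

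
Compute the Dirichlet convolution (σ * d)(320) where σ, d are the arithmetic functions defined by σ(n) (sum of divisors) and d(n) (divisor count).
(σ * d)(320) = 3728

Divisors of 320: [1, 2, 4, 5, 8, 10, 16, 20, 32, 40, 64, 80, 160, 320]. For each d | 320:
  d = 1: σ(1) · d(320/1) = 1 · 14 = 14
  d = 2: σ(2) · d(320/2) = 3 · 12 = 36
  d = 4: σ(4) · d(320/4) = 7 · 10 = 70
  d = 5: σ(5) · d(320/5) = 6 · 7 = 42
  d = 8: σ(8) · d(320/8) = 15 · 8 = 120
  d = 10: σ(10) · d(320/10) = 18 · 6 = 108
  d = 16: σ(16) · d(320/16) = 31 · 6 = 186
  d = 20: σ(20) · d(320/20) = 42 · 5 = 210
  d = 32: σ(32) · d(320/32) = 63 · 4 = 252
  d = 40: σ(40) · d(320/40) = 90 · 4 = 360
  d = 64: σ(64) · d(320/64) = 127 · 2 = 254
  d = 80: σ(80) · d(320/80) = 186 · 3 = 558
  d = 160: σ(160) · d(320/160) = 378 · 2 = 756
  d = 320: σ(320) · d(320/320) = 762 · 1 = 762
Summing: (σ * d)(320) = 14 + 36 + 70 + 42 + 120 + 108 + 186 + 210 + 252 + 360 + 254 + 558 + 756 + 762 = 3728.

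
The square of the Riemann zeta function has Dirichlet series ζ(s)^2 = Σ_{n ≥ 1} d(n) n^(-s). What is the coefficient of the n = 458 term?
d(458) = 4

ζ(s)^2 = (Σ 1/m^s)(Σ 1/k^s). The coefficient of 1/n^s in the product is the number of ordered pairs (m, k) with mk = n, which equals d(n). For n = 458, divisors are [1, 2, 229, 458], so d(458) = 4.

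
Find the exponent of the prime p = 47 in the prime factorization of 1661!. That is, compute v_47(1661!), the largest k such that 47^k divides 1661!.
v_47(1661!) = 35

Legendre's formula: v_p(n!) = Σ_{k ≥ 1} ⌊n / p^k⌋. For p = 47, n = 1661, the terms are:
  ⌊1661/47^1⌋ = ⌊1661/47⌋ = 35
(the next term ⌊1661/47^2⌋ = 0, terminating the sum). Summing: v_47(1661!) = 35 = 35.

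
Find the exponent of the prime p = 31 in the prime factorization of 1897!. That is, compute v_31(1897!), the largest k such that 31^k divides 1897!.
v_31(1897!) = 62

Legendre's formula: v_p(n!) = Σ_{k ≥ 1} ⌊n / p^k⌋. For p = 31, n = 1897, the terms are:
  ⌊1897/31^1⌋ = ⌊1897/31⌋ = 61
  ⌊1897/31^2⌋ = ⌊1897/961⌋ = 1
(the next term ⌊1897/31^3⌋ = 0, terminating the sum). Summing: v_31(1897!) = 61 + 1 = 62.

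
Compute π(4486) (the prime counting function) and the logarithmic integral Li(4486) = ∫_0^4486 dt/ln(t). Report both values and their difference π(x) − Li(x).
π(4486) = 609;  Li(4486) ≈ 623.55;  π(x) − Li(x) ≈ -14.55.

Direct count of primes ≤ 4486 gives π(4486) = 609. Numerical evaluation of the logarithmic integral gives Li(4486) ≈ 623.55. The difference π(x) − Li(x) ≈ -14.55 is typically negative for small/moderate x (Li(x) overestimates), though Littlewood's theorem shows this sign changes infinitely often.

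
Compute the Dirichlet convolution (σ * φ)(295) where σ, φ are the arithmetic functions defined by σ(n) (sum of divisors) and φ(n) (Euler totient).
(σ * φ)(295) = 1180

Divisors of 295: [1, 5, 59, 295]. For each d | 295:
  d = 1: σ(1) · φ(295/1) = 1 · 232 = 232
  d = 5: σ(5) · φ(295/5) = 6 · 58 = 348
  d = 59: σ(59) · φ(295/59) = 60 · 4 = 240
  d = 295: σ(295) · φ(295/295) = 360 · 1 = 360
Summing: (σ * φ)(295) = 232 + 348 + 240 + 360 = 1180.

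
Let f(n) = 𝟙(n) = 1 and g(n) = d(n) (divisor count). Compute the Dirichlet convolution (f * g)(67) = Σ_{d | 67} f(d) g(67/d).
(𝟙 * d)(67) = 3

Divisors of 67: [1, 67]. For each d | 67:
  d = 1: 𝟙(1) · d(67/1) = 1 · 2 = 2
  d = 67: 𝟙(67) · d(67/67) = 1 · 1 = 1
Summing: (𝟙 * d)(67) = 2 + 1 = 3.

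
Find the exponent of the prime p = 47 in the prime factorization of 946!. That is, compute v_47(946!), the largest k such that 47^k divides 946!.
v_47(946!) = 20

Legendre's formula: v_p(n!) = Σ_{k ≥ 1} ⌊n / p^k⌋. For p = 47, n = 946, the terms are:
  ⌊946/47^1⌋ = ⌊946/47⌋ = 20
(the next term ⌊946/47^2⌋ = 0, terminating the sum). Summing: v_47(946!) = 20 = 20.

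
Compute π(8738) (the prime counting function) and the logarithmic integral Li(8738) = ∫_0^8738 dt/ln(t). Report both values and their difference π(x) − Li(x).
π(8738) = 1089;  Li(8738) ≈ 1108.13;  π(x) − Li(x) ≈ -19.13.

Direct count of primes ≤ 8738 gives π(8738) = 1089. Numerical evaluation of the logarithmic integral gives Li(8738) ≈ 1108.13. The difference π(x) − Li(x) ≈ -19.13 is typically negative for small/moderate x (Li(x) overestimates), though Littlewood's theorem shows this sign changes infinitely often.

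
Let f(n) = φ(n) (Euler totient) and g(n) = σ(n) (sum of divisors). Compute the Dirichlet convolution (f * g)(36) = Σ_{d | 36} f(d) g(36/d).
(φ * σ)(36) = 324

Divisors of 36: [1, 2, 3, 4, 6, 9, 12, 18, 36]. For each d | 36:
  d = 1: φ(1) · σ(36/1) = 1 · 91 = 91
  d = 2: φ(2) · σ(36/2) = 1 · 39 = 39
  d = 3: φ(3) · σ(36/3) = 2 · 28 = 56
  d = 4: φ(4) · σ(36/4) = 2 · 13 = 26
  d = 6: φ(6) · σ(36/6) = 2 · 12 = 24
  d = 9: φ(9) · σ(36/9) = 6 · 7 = 42
  d = 12: φ(12) · σ(36/12) = 4 · 4 = 16
  d = 18: φ(18) · σ(36/18) = 6 · 3 = 18
  d = 36: φ(36) · σ(36/36) = 12 · 1 = 12
Summing: (φ * σ)(36) = 91 + 39 + 56 + 26 + 24 + 42 + 16 + 18 + 12 = 324.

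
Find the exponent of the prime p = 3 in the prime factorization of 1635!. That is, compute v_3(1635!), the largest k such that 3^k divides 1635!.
v_3(1635!) = 814

Legendre's formula: v_p(n!) = Σ_{k ≥ 1} ⌊n / p^k⌋. For p = 3, n = 1635, the terms are:
  ⌊1635/3^1⌋ = ⌊1635/3⌋ = 545
  ⌊1635/3^2⌋ = ⌊1635/9⌋ = 181
  ⌊1635/3^3⌋ = ⌊1635/27⌋ = 60
  ⌊1635/3^4⌋ = ⌊1635/81⌋ = 20
  ⌊1635/3^5⌋ = ⌊1635/243⌋ = 6
  ⌊1635/3^6⌋ = ⌊1635/729⌋ = 2
(the next term ⌊1635/3^7⌋ = 0, terminating the sum). Summing: v_3(1635!) = 545 + 181 + 60 + 20 + 6 + 2 = 814.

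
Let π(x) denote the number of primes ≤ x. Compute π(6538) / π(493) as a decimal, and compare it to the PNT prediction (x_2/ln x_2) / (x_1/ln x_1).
π(6538)/π(493) = 844/94 ≈ 8.9787;  PNT prediction ≈ 9.3598.

π(493) = 94 and π(6538) = 844, so π(6538)/π(493) ≈ 8.9787. The PNT-predicted ratio is (6538/ln(6538)) / (493/ln(493)) ≈ 9.3598. The two agree to within a few percent, as expected.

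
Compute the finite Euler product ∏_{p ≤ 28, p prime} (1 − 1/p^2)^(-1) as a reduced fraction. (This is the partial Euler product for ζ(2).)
∏ = 718188003533/440301256704

The primes p ≤ 28 are [2, 3, 5, 7, 11, 13, 17, 19, 23]. For each prime, (1 − 1/p^2)^(-1) = p^2 / (p^2 − 1). The product is (1 − 1/2^2)^(-1), (1 − 1/3^2)^(-1), (1 − 1/5^2)^(-1), (1 − 1/7^2)^(-1), (1 − 1/11^2)^(-1), (1 − 1/13^2)^(-1), (1 − 1/17^2)^(-1), (1 − 1/19^2)^(-1), (1 − 1/23^2)^(-1) = ∏ p^2 / (p^2 − 1) = 718188003533/440301256704.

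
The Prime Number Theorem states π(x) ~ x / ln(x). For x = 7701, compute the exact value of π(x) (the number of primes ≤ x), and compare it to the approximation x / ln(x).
π(7701) = 977;  x/ln(x) ≈ 860.53;  relative error ≈ 11.92%.

Directly count primes up to 7701: π(7701) = 977. The PNT approximation gives 7701/ln(7701) ≈ 7701/8.94911 ≈ 860.53. Relative error (π(x) − x/ln(x)) / π(x) ≈ 11.92%; the approximation is known to undercount slightly (Li(x) is a better estimate).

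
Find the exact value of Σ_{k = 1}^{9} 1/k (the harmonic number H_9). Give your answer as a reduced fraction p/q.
H_9 = 7129/2520

Direct summation: H_9 = 1 + 1/2 + ... + 1/9. The least common denominator is lcm(1, ..., 9) = 2520; over this denominator the numerator is 2520 + 1260 + 840 + 630 + 504 + 420 + 360 + 315 + 280 = 7129, so H_9 = 7129/2520 (already in lowest terms) ≈ 2.82897. (The PNT-adjacent estimate ln(9) + γ ≈ 2.77444 matches within O(1/n).)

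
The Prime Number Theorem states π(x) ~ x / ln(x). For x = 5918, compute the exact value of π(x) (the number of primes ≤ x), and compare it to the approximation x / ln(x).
π(5918) = 777;  x/ln(x) ≈ 681.35;  relative error ≈ 12.31%.

Directly count primes up to 5918: π(5918) = 777. The PNT approximation gives 5918/ln(5918) ≈ 5918/8.68575 ≈ 681.35. Relative error (π(x) − x/ln(x)) / π(x) ≈ 12.31%; the approximation is known to undercount slightly (Li(x) is a better estimate).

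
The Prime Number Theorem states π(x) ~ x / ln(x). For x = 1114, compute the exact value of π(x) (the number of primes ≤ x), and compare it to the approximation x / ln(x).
π(1114) = 186;  x/ln(x) ≈ 158.79;  relative error ≈ 14.63%.

Directly count primes up to 1114: π(1114) = 186. The PNT approximation gives 1114/ln(1114) ≈ 1114/7.01571 ≈ 158.79. Relative error (π(x) − x/ln(x)) / π(x) ≈ 14.63%; the approximation is known to undercount slightly (Li(x) is a better estimate).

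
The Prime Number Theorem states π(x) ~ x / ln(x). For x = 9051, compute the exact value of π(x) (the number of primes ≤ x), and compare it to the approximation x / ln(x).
π(9051) = 1125;  x/ln(x) ≈ 993.45;  relative error ≈ 11.69%.

Directly count primes up to 9051: π(9051) = 1125. The PNT approximation gives 9051/ln(9051) ≈ 9051/9.11063 ≈ 993.45. Relative error (π(x) − x/ln(x)) / π(x) ≈ 11.69%; the approximation is known to undercount slightly (Li(x) is a better estimate).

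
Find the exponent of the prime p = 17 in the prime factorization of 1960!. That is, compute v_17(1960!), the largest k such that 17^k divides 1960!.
v_17(1960!) = 121

Legendre's formula: v_p(n!) = Σ_{k ≥ 1} ⌊n / p^k⌋. For p = 17, n = 1960, the terms are:
  ⌊1960/17^1⌋ = ⌊1960/17⌋ = 115
  ⌊1960/17^2⌋ = ⌊1960/289⌋ = 6
(the next term ⌊1960/17^3⌋ = 0, terminating the sum). Summing: v_17(1960!) = 115 + 6 = 121.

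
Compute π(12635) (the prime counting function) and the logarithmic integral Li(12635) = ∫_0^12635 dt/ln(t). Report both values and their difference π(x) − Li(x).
π(12635) = 1508;  Li(12635) ≈ 1528.52;  π(x) − Li(x) ≈ -20.52.

Direct count of primes ≤ 12635 gives π(12635) = 1508. Numerical evaluation of the logarithmic integral gives Li(12635) ≈ 1528.52. The difference π(x) − Li(x) ≈ -20.52 is typically negative for small/moderate x (Li(x) overestimates), though Littlewood's theorem shows this sign changes infinitely often.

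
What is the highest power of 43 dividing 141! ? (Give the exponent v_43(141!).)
v_43(141!) = 3

Legendre's formula: v_p(n!) = Σ_{k ≥ 1} ⌊n / p^k⌋. For p = 43, n = 141, the terms are:
  ⌊141/43^1⌋ = ⌊141/43⌋ = 3
(the next term ⌊141/43^2⌋ = 0, terminating the sum). Summing: v_43(141!) = 3 = 3.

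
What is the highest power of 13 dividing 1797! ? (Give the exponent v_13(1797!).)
v_13(1797!) = 148

Legendre's formula: v_p(n!) = Σ_{k ≥ 1} ⌊n / p^k⌋. For p = 13, n = 1797, the terms are:
  ⌊1797/13^1⌋ = ⌊1797/13⌋ = 138
  ⌊1797/13^2⌋ = ⌊1797/169⌋ = 10
(the next term ⌊1797/13^3⌋ = 0, terminating the sum). Summing: v_13(1797!) = 138 + 10 = 148.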